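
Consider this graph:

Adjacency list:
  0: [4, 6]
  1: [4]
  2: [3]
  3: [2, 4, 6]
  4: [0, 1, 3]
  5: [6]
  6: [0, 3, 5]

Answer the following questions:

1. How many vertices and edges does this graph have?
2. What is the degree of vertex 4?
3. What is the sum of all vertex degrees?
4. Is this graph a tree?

Count: 7 vertices, 7 edges.
Vertex 4 has neighbors [0, 1, 3], degree = 3.
Handshaking lemma: 2 * 7 = 14.
A tree on 7 vertices has 6 edges. This graph has 7 edges (1 extra). Not a tree.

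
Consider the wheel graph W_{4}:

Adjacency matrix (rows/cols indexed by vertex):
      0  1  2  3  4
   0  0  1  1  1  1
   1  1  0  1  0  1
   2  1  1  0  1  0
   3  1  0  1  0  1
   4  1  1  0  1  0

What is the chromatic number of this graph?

W_{4} = C_{4} plus a hub adjacent to every cycle vertex.
The outer cycle needs 2 colors (even cycle); the hub is adjacent to all of them so needs a fresh color.
Chromatic number = 2 + 1 = 3.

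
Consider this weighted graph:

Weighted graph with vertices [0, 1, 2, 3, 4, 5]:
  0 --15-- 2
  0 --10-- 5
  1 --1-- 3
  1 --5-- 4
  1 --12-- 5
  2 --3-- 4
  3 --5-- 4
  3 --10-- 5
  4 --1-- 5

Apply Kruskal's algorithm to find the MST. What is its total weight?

Applying Kruskal's algorithm (sort edges by weight, add if no cycle):
  Add (1,3) w=1
  Add (4,5) w=1
  Add (2,4) w=3
  Add (1,4) w=5
  Skip (3,4) w=5 (creates cycle)
  Add (0,5) w=10
  Skip (3,5) w=10 (creates cycle)
  Skip (1,5) w=12 (creates cycle)
  Skip (0,2) w=15 (creates cycle)
MST weight = 20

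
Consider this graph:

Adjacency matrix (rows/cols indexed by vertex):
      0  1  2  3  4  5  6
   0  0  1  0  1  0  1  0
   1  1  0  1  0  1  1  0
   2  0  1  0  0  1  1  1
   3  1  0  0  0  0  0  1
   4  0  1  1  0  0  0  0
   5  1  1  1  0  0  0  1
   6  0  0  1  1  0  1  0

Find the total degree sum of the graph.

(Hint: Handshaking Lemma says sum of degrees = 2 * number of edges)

Count edges: 11 edges.
By Handshaking Lemma: sum of degrees = 2 * 11 = 22.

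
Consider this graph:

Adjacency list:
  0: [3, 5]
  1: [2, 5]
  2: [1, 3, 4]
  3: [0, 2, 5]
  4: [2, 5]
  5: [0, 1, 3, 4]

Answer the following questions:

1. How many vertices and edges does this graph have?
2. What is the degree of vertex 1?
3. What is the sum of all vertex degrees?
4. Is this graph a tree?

Count: 6 vertices, 8 edges.
Vertex 1 has neighbors [2, 5], degree = 2.
Handshaking lemma: 2 * 8 = 16.
A tree on 6 vertices has 5 edges. This graph has 8 edges (3 extra). Not a tree.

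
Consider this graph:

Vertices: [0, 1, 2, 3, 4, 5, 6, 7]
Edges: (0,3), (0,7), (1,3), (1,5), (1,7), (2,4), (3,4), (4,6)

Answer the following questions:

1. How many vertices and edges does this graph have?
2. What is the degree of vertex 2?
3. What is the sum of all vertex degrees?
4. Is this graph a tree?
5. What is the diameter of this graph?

Count: 8 vertices, 8 edges.
Vertex 2 has neighbors [4], degree = 1.
Handshaking lemma: 2 * 8 = 16.
A tree on 8 vertices has 7 edges. This graph has 8 edges (1 extra). Not a tree.
Diameter (longest shortest path) = 4.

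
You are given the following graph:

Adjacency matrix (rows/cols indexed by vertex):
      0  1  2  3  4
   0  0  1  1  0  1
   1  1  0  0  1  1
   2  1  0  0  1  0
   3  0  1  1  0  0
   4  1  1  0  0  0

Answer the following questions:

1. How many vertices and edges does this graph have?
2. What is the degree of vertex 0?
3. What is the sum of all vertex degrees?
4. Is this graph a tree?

Count: 5 vertices, 6 edges.
Vertex 0 has neighbors [1, 2, 4], degree = 3.
Handshaking lemma: 2 * 6 = 12.
A tree on 5 vertices has 4 edges. This graph has 6 edges (2 extra). Not a tree.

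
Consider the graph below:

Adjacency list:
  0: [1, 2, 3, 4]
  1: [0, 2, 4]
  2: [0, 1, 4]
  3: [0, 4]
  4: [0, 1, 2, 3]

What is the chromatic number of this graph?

The graph has a maximum clique of size 4 (lower bound on chromatic number).
A valid 4-coloring: {0: 0, 1: 2, 2: 3, 3: 2, 4: 1}.
Chromatic number = 4.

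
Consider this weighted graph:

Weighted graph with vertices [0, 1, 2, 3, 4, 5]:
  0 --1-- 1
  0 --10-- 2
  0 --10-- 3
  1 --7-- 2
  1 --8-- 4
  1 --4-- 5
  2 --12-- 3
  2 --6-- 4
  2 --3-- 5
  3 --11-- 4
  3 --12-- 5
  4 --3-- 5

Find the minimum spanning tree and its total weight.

Applying Kruskal's algorithm (sort edges by weight, add if no cycle):
  Add (0,1) w=1
  Add (2,5) w=3
  Add (4,5) w=3
  Add (1,5) w=4
  Skip (2,4) w=6 (creates cycle)
  Skip (1,2) w=7 (creates cycle)
  Skip (1,4) w=8 (creates cycle)
  Skip (0,2) w=10 (creates cycle)
  Add (0,3) w=10
  Skip (3,4) w=11 (creates cycle)
  Skip (2,3) w=12 (creates cycle)
  Skip (3,5) w=12 (creates cycle)
MST weight = 21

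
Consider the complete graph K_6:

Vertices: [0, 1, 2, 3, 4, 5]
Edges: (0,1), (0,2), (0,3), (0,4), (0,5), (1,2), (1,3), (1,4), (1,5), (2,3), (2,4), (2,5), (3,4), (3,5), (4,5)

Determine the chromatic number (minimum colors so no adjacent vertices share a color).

In K_6, every vertex is adjacent to every other vertex.
Each vertex needs a unique color.
Chromatic number = 6.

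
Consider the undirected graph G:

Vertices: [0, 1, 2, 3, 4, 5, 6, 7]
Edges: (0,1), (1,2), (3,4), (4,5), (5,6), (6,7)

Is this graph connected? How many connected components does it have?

Checking connectivity: the graph has 2 connected component(s).
Components: [[0, 1, 2], [3, 4, 5, 6, 7]]. The graph is NOT connected.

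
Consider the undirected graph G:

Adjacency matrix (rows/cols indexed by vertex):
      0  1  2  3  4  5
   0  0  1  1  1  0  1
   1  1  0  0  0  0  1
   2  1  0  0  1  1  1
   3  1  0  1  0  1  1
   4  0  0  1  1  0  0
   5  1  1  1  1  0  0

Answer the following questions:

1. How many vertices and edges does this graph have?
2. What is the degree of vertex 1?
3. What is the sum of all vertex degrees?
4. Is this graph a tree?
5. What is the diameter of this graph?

Count: 6 vertices, 10 edges.
Vertex 1 has neighbors [0, 5], degree = 2.
Handshaking lemma: 2 * 10 = 20.
A tree on 6 vertices has 5 edges. This graph has 10 edges (5 extra). Not a tree.
Diameter (longest shortest path) = 3.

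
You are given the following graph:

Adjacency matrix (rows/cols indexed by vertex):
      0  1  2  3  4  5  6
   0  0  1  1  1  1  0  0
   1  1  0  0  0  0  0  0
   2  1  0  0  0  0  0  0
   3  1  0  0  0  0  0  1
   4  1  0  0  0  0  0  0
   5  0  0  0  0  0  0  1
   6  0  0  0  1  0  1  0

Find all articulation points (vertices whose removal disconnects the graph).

An articulation point is a vertex whose removal disconnects the graph.
Articulation points: [0, 3, 6]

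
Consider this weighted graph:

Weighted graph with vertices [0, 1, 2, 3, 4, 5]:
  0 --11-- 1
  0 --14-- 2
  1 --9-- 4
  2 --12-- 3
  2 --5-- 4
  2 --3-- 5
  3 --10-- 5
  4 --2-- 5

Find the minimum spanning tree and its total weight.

Applying Kruskal's algorithm (sort edges by weight, add if no cycle):
  Add (4,5) w=2
  Add (2,5) w=3
  Skip (2,4) w=5 (creates cycle)
  Add (1,4) w=9
  Add (3,5) w=10
  Add (0,1) w=11
  Skip (2,3) w=12 (creates cycle)
  Skip (0,2) w=14 (creates cycle)
MST weight = 35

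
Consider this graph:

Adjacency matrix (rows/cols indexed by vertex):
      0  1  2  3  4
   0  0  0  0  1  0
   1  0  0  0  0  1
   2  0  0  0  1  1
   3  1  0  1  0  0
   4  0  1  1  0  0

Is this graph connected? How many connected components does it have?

Checking connectivity: the graph has 1 connected component(s).
All vertices are reachable from each other. The graph IS connected.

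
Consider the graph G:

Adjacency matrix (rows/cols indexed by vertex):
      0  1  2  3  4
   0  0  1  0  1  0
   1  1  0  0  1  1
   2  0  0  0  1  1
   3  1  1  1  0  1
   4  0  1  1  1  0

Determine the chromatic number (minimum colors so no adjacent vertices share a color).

The graph has a maximum clique of size 3 (lower bound on chromatic number).
A valid 3-coloring: {0: 2, 1: 1, 2: 1, 3: 0, 4: 2}.
Chromatic number = 3.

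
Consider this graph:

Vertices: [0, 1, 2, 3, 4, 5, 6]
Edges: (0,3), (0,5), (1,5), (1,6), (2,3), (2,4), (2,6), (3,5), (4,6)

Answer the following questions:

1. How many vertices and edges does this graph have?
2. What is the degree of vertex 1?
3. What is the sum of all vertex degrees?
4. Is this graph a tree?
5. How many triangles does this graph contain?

Count: 7 vertices, 9 edges.
Vertex 1 has neighbors [5, 6], degree = 2.
Handshaking lemma: 2 * 9 = 18.
A tree on 7 vertices has 6 edges. This graph has 9 edges (3 extra). Not a tree.
Number of triangles = 2.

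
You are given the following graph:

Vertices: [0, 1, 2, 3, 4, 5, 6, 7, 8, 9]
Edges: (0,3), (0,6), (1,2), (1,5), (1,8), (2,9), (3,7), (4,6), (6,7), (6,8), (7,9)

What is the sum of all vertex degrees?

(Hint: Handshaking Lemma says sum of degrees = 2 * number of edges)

Count edges: 11 edges.
By Handshaking Lemma: sum of degrees = 2 * 11 = 22.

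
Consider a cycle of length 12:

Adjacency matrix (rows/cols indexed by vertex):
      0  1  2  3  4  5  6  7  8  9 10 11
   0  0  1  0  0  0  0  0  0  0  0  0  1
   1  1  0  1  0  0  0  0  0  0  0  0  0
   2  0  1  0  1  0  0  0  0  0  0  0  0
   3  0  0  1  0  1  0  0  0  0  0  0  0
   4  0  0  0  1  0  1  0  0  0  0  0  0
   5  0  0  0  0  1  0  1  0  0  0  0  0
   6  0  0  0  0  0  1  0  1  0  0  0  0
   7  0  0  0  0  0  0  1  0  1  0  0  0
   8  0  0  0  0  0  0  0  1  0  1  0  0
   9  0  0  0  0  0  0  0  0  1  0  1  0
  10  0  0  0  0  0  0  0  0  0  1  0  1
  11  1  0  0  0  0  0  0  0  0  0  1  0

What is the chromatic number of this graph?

This is an even cycle (C_12). Even cycles are bipartite.
Chromatic number = 2.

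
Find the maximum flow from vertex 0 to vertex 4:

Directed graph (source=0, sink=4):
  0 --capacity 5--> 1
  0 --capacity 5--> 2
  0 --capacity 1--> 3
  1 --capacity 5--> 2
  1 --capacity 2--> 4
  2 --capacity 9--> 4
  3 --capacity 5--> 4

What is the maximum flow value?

Computing max flow:
  Flow on (0->1): 5/5
  Flow on (0->2): 5/5
  Flow on (0->3): 1/1
  Flow on (1->2): 3/5
  Flow on (1->4): 2/2
  Flow on (2->4): 8/9
  Flow on (3->4): 1/5
Maximum flow = 11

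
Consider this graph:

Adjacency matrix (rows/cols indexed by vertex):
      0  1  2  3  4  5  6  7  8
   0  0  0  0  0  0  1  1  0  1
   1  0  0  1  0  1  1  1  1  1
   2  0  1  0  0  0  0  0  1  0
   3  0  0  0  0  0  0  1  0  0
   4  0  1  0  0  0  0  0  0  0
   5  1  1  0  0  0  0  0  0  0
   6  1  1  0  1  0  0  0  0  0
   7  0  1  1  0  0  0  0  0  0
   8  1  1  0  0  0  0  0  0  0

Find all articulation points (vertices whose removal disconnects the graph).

An articulation point is a vertex whose removal disconnects the graph.
Articulation points: [1, 6]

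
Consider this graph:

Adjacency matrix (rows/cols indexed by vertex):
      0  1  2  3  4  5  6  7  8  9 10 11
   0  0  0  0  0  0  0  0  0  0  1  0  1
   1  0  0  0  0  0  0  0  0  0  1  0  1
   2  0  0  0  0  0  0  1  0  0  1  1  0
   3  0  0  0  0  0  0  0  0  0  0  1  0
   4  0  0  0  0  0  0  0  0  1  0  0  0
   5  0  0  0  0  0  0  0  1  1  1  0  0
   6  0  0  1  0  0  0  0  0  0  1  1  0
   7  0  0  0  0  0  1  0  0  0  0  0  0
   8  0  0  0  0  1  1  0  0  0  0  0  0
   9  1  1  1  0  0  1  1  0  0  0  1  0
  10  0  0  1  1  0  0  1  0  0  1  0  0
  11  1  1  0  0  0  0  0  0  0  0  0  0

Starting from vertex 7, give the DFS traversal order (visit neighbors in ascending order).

DFS from vertex 7 (neighbors processed in ascending order):
Visit order: 7, 5, 8, 4, 9, 0, 11, 1, 2, 6, 10, 3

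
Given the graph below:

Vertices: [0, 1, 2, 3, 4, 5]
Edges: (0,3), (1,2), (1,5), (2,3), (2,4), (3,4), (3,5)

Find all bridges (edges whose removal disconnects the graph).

A bridge is an edge whose removal increases the number of connected components.
Bridges found: (0,3)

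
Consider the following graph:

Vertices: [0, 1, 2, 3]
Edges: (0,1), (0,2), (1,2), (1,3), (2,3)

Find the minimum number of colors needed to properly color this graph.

The graph has a maximum clique of size 3 (lower bound on chromatic number).
A valid 3-coloring: {0: 2, 1: 0, 2: 1, 3: 2}.
Chromatic number = 3.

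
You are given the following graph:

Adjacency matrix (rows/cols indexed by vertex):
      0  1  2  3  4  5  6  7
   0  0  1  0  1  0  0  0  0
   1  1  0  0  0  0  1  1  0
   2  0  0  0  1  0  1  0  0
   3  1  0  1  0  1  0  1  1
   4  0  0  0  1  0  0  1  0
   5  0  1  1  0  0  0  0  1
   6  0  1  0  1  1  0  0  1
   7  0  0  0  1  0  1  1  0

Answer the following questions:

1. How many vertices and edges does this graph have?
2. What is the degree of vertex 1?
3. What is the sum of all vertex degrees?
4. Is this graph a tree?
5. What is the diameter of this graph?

Count: 8 vertices, 12 edges.
Vertex 1 has neighbors [0, 5, 6], degree = 3.
Handshaking lemma: 2 * 12 = 24.
A tree on 8 vertices has 7 edges. This graph has 12 edges (5 extra). Not a tree.
Diameter (longest shortest path) = 3.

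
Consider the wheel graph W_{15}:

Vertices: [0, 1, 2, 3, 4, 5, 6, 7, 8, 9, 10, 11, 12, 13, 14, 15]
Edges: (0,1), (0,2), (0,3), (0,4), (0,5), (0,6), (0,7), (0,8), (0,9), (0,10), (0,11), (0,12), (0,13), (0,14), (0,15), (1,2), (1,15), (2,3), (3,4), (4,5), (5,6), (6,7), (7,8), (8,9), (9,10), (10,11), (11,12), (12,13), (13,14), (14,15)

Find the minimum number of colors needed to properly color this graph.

W_{15} = C_{15} plus a hub adjacent to every cycle vertex.
The outer cycle needs 3 colors (odd cycle); the hub is adjacent to all of them so needs a fresh color.
Chromatic number = 3 + 1 = 4.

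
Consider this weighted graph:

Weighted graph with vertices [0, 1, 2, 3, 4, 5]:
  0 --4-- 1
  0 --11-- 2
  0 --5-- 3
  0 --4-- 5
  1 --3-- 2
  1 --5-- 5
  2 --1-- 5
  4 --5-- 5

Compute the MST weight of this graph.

Applying Kruskal's algorithm (sort edges by weight, add if no cycle):
  Add (2,5) w=1
  Add (1,2) w=3
  Add (0,5) w=4
  Skip (0,1) w=4 (creates cycle)
  Add (0,3) w=5
  Skip (1,5) w=5 (creates cycle)
  Add (4,5) w=5
  Skip (0,2) w=11 (creates cycle)
MST weight = 18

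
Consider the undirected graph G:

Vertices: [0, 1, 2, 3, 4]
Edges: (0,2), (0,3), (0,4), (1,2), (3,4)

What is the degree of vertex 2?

Vertex 2 has neighbors [0, 1], so deg(2) = 2.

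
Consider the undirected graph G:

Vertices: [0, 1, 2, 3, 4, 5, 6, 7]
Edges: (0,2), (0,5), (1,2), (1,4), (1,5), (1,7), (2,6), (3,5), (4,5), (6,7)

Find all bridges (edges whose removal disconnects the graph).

A bridge is an edge whose removal increases the number of connected components.
Bridges found: (3,5)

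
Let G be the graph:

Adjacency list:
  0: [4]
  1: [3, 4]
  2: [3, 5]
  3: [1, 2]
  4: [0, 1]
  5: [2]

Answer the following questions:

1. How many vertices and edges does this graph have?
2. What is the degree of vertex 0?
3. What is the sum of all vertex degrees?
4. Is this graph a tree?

Count: 6 vertices, 5 edges.
Vertex 0 has neighbors [4], degree = 1.
Handshaking lemma: 2 * 5 = 10.
A graph is a tree iff it is connected and has exactly n-1 edges. This graph is connected (all 6 vertices in one component) and has 6-1 = 5 edges. It is a tree.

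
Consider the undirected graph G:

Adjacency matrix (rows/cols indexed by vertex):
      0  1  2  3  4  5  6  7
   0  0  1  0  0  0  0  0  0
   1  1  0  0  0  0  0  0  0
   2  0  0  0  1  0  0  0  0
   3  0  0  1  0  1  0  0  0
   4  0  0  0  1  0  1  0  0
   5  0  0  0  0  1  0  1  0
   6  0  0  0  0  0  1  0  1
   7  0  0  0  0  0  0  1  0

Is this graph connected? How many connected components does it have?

Checking connectivity: the graph has 2 connected component(s).
Components: [[0, 1], [2, 3, 4, 5, 6, 7]]. The graph is NOT connected.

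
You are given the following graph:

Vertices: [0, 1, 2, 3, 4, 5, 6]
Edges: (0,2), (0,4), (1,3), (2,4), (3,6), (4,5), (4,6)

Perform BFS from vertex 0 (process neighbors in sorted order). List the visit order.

BFS from vertex 0 (neighbors processed in ascending order):
Visit order: 0, 2, 4, 5, 6, 3, 1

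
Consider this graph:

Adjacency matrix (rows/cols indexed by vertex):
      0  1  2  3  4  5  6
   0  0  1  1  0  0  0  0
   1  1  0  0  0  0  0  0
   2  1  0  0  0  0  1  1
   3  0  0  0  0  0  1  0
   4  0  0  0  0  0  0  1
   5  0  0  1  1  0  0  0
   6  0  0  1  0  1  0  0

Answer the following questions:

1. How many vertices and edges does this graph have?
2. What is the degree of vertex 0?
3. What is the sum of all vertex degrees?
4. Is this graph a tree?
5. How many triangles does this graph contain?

Count: 7 vertices, 6 edges.
Vertex 0 has neighbors [1, 2], degree = 2.
Handshaking lemma: 2 * 6 = 12.
A graph is a tree iff it is connected and has exactly n-1 edges. This graph is connected (all 7 vertices in one component) and has 7-1 = 6 edges. It is a tree.
Number of triangles = 0.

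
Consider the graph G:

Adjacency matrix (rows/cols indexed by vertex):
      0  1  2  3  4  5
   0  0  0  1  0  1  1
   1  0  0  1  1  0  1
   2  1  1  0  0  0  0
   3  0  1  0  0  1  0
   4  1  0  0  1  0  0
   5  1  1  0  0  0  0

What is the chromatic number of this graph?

The graph has a maximum clique of size 2 (lower bound on chromatic number).
A valid 3-coloring: {0: 0, 1: 0, 2: 1, 3: 1, 4: 2, 5: 1}.
No proper 2-coloring exists (verified by exhaustive search).
Chromatic number = 3.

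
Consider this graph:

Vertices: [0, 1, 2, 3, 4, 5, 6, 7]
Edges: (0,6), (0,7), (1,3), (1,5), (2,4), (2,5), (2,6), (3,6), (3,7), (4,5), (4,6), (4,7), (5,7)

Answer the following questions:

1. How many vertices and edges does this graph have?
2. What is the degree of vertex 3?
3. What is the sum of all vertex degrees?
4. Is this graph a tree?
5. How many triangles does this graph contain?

Count: 8 vertices, 13 edges.
Vertex 3 has neighbors [1, 6, 7], degree = 3.
Handshaking lemma: 2 * 13 = 26.
A tree on 8 vertices has 7 edges. This graph has 13 edges (6 extra). Not a tree.
Number of triangles = 3.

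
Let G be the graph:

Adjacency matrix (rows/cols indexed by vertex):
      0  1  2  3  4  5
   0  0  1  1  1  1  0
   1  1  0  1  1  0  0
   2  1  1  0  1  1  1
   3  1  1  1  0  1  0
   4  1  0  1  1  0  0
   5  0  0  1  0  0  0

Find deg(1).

Vertex 1 has neighbors [0, 2, 3], so deg(1) = 3.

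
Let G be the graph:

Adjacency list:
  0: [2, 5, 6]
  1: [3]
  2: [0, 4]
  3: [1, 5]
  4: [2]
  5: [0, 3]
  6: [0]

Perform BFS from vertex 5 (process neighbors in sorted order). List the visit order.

BFS from vertex 5 (neighbors processed in ascending order):
Visit order: 5, 0, 3, 2, 6, 1, 4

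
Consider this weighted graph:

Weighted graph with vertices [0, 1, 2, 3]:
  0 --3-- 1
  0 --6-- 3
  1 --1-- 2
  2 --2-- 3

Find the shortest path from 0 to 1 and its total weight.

Using Dijkstra's algorithm from vertex 0:
Shortest path: 0 -> 1
Total weight: 3 = 3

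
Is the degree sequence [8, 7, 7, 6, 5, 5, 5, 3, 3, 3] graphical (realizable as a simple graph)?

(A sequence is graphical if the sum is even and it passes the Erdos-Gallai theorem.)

Sum of degrees = 52. Sum is even and passes Erdos-Gallai. The sequence IS graphical.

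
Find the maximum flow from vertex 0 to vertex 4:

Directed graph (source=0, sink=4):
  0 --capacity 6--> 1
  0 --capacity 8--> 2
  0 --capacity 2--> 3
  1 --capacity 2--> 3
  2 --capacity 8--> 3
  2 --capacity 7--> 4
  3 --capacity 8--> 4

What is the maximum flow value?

Computing max flow:
  Flow on (0->1): 2/6
  Flow on (0->2): 8/8
  Flow on (0->3): 2/2
  Flow on (1->3): 2/2
  Flow on (2->3): 1/8
  Flow on (2->4): 7/7
  Flow on (3->4): 5/8
Maximum flow = 12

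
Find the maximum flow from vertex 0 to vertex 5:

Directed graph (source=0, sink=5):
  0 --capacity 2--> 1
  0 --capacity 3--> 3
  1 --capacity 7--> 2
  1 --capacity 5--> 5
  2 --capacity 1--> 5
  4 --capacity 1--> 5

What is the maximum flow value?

Computing max flow:
  Flow on (0->1): 2/2
  Flow on (1->5): 2/5
Maximum flow = 2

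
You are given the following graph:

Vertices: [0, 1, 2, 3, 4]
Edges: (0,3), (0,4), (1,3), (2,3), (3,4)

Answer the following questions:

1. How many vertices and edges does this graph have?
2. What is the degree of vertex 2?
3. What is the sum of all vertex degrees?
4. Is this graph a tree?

Count: 5 vertices, 5 edges.
Vertex 2 has neighbors [3], degree = 1.
Handshaking lemma: 2 * 5 = 10.
A tree on 5 vertices has 4 edges. This graph has 5 edges (1 extra). Not a tree.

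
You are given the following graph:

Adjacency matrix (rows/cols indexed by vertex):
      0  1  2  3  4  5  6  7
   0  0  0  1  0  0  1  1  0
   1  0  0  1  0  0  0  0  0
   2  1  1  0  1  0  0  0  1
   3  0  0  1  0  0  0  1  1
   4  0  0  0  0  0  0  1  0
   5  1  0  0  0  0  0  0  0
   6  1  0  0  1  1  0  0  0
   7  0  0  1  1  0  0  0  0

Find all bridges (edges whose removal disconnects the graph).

A bridge is an edge whose removal increases the number of connected components.
Bridges found: (0,5), (1,2), (4,6)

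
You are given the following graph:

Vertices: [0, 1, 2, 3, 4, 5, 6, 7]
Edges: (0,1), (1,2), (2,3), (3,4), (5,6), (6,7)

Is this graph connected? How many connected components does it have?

Checking connectivity: the graph has 2 connected component(s).
Components: [[0, 1, 2, 3, 4], [5, 6, 7]]. The graph is NOT connected.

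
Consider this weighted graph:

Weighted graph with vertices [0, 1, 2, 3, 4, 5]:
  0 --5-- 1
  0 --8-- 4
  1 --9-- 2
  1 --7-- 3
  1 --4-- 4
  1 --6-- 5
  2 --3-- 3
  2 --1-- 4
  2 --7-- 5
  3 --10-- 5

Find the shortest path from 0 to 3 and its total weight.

Using Dijkstra's algorithm from vertex 0:
Shortest path: 0 -> 1 -> 3
Total weight: 5 + 7 = 12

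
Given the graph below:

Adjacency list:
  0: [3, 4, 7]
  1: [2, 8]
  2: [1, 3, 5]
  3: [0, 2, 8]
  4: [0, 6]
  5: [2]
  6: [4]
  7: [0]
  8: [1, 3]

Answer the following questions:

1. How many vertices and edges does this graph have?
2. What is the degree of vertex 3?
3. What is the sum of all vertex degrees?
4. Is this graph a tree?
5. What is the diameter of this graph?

Count: 9 vertices, 9 edges.
Vertex 3 has neighbors [0, 2, 8], degree = 3.
Handshaking lemma: 2 * 9 = 18.
A tree on 9 vertices has 8 edges. This graph has 9 edges (1 extra). Not a tree.
Diameter (longest shortest path) = 5.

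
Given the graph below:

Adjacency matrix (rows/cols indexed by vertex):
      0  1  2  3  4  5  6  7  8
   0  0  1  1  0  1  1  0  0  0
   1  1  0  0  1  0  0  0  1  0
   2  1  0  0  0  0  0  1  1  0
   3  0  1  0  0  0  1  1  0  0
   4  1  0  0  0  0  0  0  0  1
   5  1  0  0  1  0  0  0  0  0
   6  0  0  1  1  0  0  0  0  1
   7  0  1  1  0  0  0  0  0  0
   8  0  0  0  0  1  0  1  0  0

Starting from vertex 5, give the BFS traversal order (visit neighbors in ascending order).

BFS from vertex 5 (neighbors processed in ascending order):
Visit order: 5, 0, 3, 1, 2, 4, 6, 7, 8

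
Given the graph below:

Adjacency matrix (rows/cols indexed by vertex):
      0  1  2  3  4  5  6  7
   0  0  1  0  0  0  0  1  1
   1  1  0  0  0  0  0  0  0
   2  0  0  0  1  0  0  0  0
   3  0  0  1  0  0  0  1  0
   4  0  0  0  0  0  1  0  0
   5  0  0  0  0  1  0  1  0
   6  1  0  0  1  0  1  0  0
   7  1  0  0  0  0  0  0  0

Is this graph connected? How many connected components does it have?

Checking connectivity: the graph has 1 connected component(s).
All vertices are reachable from each other. The graph IS connected.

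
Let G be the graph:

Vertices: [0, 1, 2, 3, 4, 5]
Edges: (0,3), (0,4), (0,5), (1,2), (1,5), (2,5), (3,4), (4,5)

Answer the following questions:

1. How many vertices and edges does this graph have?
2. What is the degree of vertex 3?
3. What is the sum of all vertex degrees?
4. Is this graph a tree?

Count: 6 vertices, 8 edges.
Vertex 3 has neighbors [0, 4], degree = 2.
Handshaking lemma: 2 * 8 = 16.
A tree on 6 vertices has 5 edges. This graph has 8 edges (3 extra). Not a tree.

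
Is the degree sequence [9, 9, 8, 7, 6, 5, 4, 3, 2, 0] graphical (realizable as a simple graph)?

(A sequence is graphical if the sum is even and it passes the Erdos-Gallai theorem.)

Sum of degrees = 53. Sum is odd, so the sequence is NOT graphical.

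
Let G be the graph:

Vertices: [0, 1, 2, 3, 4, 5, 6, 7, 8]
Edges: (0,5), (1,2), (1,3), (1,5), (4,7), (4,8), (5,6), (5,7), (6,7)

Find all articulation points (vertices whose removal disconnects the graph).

An articulation point is a vertex whose removal disconnects the graph.
Articulation points: [1, 4, 5, 7]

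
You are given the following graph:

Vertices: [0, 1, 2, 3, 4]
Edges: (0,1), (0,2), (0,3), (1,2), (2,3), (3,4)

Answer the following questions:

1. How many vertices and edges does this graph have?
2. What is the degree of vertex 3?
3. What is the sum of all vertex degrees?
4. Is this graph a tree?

Count: 5 vertices, 6 edges.
Vertex 3 has neighbors [0, 2, 4], degree = 3.
Handshaking lemma: 2 * 6 = 12.
A tree on 5 vertices has 4 edges. This graph has 6 edges (2 extra). Not a tree.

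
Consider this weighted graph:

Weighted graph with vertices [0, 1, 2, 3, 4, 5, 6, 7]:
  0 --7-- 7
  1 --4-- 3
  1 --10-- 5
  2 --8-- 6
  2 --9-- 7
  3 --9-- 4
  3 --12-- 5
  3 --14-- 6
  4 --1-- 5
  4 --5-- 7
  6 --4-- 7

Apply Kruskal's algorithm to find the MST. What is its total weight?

Applying Kruskal's algorithm (sort edges by weight, add if no cycle):
  Add (4,5) w=1
  Add (1,3) w=4
  Add (6,7) w=4
  Add (4,7) w=5
  Add (0,7) w=7
  Add (2,6) w=8
  Skip (2,7) w=9 (creates cycle)
  Add (3,4) w=9
  Skip (1,5) w=10 (creates cycle)
  Skip (3,5) w=12 (creates cycle)
  Skip (3,6) w=14 (creates cycle)
MST weight = 38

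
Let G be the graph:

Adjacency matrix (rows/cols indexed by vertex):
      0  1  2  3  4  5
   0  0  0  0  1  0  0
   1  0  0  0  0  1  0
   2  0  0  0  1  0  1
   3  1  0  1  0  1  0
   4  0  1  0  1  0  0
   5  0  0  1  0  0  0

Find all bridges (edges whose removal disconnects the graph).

A bridge is an edge whose removal increases the number of connected components.
Bridges found: (0,3), (1,4), (2,3), (2,5), (3,4)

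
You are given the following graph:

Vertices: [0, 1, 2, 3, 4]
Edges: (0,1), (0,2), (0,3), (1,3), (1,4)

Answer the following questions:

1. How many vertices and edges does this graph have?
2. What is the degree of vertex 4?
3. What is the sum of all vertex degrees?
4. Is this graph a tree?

Count: 5 vertices, 5 edges.
Vertex 4 has neighbors [1], degree = 1.
Handshaking lemma: 2 * 5 = 10.
A tree on 5 vertices has 4 edges. This graph has 5 edges (1 extra). Not a tree.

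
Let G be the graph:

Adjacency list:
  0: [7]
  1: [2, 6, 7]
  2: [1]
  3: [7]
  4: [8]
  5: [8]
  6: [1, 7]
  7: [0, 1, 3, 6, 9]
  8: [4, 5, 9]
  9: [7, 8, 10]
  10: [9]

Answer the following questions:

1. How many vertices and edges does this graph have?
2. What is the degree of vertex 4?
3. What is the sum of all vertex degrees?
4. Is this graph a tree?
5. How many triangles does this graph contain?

Count: 11 vertices, 11 edges.
Vertex 4 has neighbors [8], degree = 1.
Handshaking lemma: 2 * 11 = 22.
A tree on 11 vertices has 10 edges. This graph has 11 edges (1 extra). Not a tree.
Number of triangles = 1.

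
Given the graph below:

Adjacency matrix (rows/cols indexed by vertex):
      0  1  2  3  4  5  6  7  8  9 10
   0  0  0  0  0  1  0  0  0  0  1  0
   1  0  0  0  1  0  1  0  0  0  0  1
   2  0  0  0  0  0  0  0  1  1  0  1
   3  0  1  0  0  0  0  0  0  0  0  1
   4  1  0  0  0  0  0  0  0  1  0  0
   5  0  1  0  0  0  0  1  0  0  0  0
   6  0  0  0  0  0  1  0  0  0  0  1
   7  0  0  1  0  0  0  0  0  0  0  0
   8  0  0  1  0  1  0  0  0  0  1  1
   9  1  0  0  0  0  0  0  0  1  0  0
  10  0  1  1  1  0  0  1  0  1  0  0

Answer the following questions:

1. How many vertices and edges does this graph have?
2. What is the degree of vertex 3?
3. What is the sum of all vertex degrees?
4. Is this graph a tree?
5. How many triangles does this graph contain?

Count: 11 vertices, 14 edges.
Vertex 3 has neighbors [1, 10], degree = 2.
Handshaking lemma: 2 * 14 = 28.
A tree on 11 vertices has 10 edges. This graph has 14 edges (4 extra). Not a tree.
Number of triangles = 2.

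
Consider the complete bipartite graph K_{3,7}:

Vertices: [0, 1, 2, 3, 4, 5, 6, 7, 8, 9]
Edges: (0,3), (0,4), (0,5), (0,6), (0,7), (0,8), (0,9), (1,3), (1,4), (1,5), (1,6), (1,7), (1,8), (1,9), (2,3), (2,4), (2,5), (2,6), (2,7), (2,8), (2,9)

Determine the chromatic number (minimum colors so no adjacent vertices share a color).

K_{3,7} is bipartite: vertices split into two independent sets of size 3 and 7.
Color one set 0, the other 1. No adjacent vertices share a color.
Chromatic number = 2.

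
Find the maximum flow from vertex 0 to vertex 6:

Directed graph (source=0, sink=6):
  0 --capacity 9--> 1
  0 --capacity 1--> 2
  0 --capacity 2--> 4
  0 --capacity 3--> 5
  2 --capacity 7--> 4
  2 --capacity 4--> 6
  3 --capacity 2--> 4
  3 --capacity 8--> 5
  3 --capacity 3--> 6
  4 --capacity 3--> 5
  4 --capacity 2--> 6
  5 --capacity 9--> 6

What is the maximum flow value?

Computing max flow:
  Flow on (0->2): 1/1
  Flow on (0->4): 2/2
  Flow on (0->5): 3/3
  Flow on (2->6): 1/4
  Flow on (4->6): 2/2
  Flow on (5->6): 3/9
Maximum flow = 6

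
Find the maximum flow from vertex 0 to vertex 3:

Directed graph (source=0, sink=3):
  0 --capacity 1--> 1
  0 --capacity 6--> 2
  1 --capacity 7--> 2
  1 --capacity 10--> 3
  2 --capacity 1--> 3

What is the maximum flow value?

Computing max flow:
  Flow on (0->1): 1/1
  Flow on (0->2): 1/6
  Flow on (1->3): 1/10
  Flow on (2->3): 1/1
Maximum flow = 2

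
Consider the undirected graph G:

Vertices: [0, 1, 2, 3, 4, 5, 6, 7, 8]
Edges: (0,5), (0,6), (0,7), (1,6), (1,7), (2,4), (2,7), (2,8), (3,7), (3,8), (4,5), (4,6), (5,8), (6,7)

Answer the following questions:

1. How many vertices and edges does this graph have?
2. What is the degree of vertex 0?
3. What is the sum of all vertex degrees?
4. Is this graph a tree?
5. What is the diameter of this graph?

Count: 9 vertices, 14 edges.
Vertex 0 has neighbors [5, 6, 7], degree = 3.
Handshaking lemma: 2 * 14 = 28.
A tree on 9 vertices has 8 edges. This graph has 14 edges (6 extra). Not a tree.
Diameter (longest shortest path) = 3.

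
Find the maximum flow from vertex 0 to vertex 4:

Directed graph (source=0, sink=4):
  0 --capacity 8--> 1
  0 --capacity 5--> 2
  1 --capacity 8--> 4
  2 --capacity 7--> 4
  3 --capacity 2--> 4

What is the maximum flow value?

Computing max flow:
  Flow on (0->1): 8/8
  Flow on (0->2): 5/5
  Flow on (1->4): 8/8
  Flow on (2->4): 5/7
Maximum flow = 13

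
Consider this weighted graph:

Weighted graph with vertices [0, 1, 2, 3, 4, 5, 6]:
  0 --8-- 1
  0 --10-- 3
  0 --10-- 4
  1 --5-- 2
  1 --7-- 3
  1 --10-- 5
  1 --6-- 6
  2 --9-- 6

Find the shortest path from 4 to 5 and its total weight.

Using Dijkstra's algorithm from vertex 4:
Shortest path: 4 -> 0 -> 1 -> 5
Total weight: 10 + 8 + 10 = 28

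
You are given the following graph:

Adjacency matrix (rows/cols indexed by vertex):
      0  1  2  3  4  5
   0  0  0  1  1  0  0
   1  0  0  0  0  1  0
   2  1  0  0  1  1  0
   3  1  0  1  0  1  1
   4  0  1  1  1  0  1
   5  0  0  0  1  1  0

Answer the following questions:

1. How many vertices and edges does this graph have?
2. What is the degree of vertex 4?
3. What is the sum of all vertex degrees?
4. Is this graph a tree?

Count: 6 vertices, 8 edges.
Vertex 4 has neighbors [1, 2, 3, 5], degree = 4.
Handshaking lemma: 2 * 8 = 16.
A tree on 6 vertices has 5 edges. This graph has 8 edges (3 extra). Not a tree.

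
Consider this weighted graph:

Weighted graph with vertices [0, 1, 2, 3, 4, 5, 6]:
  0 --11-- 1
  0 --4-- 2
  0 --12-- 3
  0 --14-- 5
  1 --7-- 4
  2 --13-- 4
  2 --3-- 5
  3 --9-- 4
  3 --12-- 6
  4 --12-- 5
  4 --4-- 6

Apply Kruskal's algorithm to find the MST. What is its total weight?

Applying Kruskal's algorithm (sort edges by weight, add if no cycle):
  Add (2,5) w=3
  Add (0,2) w=4
  Add (4,6) w=4
  Add (1,4) w=7
  Add (3,4) w=9
  Add (0,1) w=11
  Skip (0,3) w=12 (creates cycle)
  Skip (3,6) w=12 (creates cycle)
  Skip (4,5) w=12 (creates cycle)
  Skip (2,4) w=13 (creates cycle)
  Skip (0,5) w=14 (creates cycle)
MST weight = 38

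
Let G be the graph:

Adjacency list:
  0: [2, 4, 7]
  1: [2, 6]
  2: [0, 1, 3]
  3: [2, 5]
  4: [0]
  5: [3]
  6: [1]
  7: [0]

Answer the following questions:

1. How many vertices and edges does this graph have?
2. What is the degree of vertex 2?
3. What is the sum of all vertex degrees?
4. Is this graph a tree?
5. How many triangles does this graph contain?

Count: 8 vertices, 7 edges.
Vertex 2 has neighbors [0, 1, 3], degree = 3.
Handshaking lemma: 2 * 7 = 14.
A graph is a tree iff it is connected and has exactly n-1 edges. This graph is connected (all 8 vertices in one component) and has 8-1 = 7 edges. It is a tree.
Number of triangles = 0.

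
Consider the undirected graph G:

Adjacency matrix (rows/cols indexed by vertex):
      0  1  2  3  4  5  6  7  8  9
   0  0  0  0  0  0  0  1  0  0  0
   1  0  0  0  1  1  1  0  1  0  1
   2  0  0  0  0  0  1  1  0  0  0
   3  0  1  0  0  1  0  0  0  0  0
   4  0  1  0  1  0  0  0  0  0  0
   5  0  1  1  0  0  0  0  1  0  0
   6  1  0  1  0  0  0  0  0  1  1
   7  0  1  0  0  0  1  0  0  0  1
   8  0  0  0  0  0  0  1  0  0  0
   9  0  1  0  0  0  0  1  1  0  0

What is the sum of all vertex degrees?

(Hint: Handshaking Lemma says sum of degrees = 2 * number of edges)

Count edges: 13 edges.
By Handshaking Lemma: sum of degrees = 2 * 13 = 26.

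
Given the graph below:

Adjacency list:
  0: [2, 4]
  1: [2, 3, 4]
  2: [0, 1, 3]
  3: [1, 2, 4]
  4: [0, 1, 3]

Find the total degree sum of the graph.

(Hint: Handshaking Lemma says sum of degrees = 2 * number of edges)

Count edges: 7 edges.
By Handshaking Lemma: sum of degrees = 2 * 7 = 14.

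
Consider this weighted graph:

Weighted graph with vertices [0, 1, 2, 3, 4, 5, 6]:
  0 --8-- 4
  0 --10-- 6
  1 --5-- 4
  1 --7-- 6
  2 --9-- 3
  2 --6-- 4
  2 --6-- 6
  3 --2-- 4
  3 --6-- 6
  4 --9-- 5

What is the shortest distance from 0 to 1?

Using Dijkstra's algorithm from vertex 0:
Shortest path: 0 -> 4 -> 1
Total weight: 8 + 5 = 13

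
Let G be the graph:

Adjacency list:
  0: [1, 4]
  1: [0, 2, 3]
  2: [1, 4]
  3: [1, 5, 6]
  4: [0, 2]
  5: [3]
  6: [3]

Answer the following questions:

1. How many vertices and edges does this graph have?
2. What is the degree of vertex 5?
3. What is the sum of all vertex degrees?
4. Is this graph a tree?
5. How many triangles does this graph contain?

Count: 7 vertices, 7 edges.
Vertex 5 has neighbors [3], degree = 1.
Handshaking lemma: 2 * 7 = 14.
A tree on 7 vertices has 6 edges. This graph has 7 edges (1 extra). Not a tree.
Number of triangles = 0.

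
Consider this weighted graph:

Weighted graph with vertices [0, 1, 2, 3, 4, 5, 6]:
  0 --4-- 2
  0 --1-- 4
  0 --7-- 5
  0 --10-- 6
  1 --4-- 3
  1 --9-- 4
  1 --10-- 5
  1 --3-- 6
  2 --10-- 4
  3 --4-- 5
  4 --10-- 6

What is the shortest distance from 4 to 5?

Using Dijkstra's algorithm from vertex 4:
Shortest path: 4 -> 0 -> 5
Total weight: 1 + 7 = 8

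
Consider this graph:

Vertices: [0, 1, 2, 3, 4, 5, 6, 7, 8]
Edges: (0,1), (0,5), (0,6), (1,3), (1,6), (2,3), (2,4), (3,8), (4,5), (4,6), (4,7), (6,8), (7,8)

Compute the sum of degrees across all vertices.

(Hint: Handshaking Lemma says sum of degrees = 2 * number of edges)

Count edges: 13 edges.
By Handshaking Lemma: sum of degrees = 2 * 13 = 26.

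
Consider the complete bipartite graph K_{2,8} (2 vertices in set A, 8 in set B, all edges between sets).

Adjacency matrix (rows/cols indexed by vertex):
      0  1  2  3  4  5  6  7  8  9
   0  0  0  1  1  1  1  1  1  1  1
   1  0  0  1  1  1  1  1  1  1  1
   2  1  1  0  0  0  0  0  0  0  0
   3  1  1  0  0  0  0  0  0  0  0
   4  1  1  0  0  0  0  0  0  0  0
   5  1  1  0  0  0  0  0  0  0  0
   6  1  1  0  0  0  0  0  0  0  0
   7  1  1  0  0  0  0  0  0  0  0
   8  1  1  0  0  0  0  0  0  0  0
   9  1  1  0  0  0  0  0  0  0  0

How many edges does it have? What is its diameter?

K_{2,8} has 2 * 8 = 16 edges.
Any vertex reaches any opposite-side vertex in 1 step; same-side vertices reach in 2 steps via any opposite-side vertex.
Diameter = 2.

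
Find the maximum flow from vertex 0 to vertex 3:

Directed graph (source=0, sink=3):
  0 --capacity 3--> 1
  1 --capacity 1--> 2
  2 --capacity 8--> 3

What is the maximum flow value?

Computing max flow:
  Flow on (0->1): 1/3
  Flow on (1->2): 1/1
  Flow on (2->3): 1/8
Maximum flow = 1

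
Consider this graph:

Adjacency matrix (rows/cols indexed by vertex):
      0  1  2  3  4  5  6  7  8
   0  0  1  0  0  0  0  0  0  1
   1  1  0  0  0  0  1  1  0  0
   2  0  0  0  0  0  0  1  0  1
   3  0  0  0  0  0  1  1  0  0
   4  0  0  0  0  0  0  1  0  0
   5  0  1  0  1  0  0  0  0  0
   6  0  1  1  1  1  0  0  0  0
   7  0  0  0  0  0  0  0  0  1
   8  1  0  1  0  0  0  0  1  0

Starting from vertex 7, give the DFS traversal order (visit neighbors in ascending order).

DFS from vertex 7 (neighbors processed in ascending order):
Visit order: 7, 8, 0, 1, 5, 3, 6, 2, 4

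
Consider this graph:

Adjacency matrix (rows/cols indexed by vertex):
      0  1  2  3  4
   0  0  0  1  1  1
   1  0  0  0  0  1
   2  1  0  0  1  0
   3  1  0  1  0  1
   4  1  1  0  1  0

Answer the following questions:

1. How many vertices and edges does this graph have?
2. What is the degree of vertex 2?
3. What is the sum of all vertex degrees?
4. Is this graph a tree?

Count: 5 vertices, 6 edges.
Vertex 2 has neighbors [0, 3], degree = 2.
Handshaking lemma: 2 * 6 = 12.
A tree on 5 vertices has 4 edges. This graph has 6 edges (2 extra). Not a tree.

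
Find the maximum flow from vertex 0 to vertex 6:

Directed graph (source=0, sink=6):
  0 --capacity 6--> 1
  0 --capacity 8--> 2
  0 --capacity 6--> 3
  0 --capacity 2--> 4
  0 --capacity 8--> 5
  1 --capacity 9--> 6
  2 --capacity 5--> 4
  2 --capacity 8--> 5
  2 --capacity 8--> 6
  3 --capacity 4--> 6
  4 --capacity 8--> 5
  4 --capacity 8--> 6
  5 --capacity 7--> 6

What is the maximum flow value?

Computing max flow:
  Flow on (0->1): 6/6
  Flow on (0->2): 8/8
  Flow on (0->3): 4/6
  Flow on (0->4): 2/2
  Flow on (0->5): 7/8
  Flow on (1->6): 6/9
  Flow on (2->6): 8/8
  Flow on (3->6): 4/4
  Flow on (4->6): 2/8
  Flow on (5->6): 7/7
Maximum flow = 27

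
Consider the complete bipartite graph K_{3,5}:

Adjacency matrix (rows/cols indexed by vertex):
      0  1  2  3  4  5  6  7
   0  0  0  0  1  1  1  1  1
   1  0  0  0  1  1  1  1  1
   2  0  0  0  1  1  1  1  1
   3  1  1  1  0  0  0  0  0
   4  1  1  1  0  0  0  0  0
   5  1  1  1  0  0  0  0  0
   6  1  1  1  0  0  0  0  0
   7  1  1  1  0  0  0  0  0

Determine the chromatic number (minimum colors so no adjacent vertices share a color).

K_{3,5} is bipartite: vertices split into two independent sets of size 3 and 5.
Color one set 0, the other 1. No adjacent vertices share a color.
Chromatic number = 2.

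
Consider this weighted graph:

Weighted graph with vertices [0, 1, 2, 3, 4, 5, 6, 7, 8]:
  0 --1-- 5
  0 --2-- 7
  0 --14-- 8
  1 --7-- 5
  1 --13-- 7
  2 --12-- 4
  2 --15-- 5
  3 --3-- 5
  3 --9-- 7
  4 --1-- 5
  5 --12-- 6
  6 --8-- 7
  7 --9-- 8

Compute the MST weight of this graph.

Applying Kruskal's algorithm (sort edges by weight, add if no cycle):
  Add (0,5) w=1
  Add (4,5) w=1
  Add (0,7) w=2
  Add (3,5) w=3
  Add (1,5) w=7
  Add (6,7) w=8
  Skip (3,7) w=9 (creates cycle)
  Add (7,8) w=9
  Add (2,4) w=12
  Skip (5,6) w=12 (creates cycle)
  Skip (1,7) w=13 (creates cycle)
  Skip (0,8) w=14 (creates cycle)
  Skip (2,5) w=15 (creates cycle)
MST weight = 43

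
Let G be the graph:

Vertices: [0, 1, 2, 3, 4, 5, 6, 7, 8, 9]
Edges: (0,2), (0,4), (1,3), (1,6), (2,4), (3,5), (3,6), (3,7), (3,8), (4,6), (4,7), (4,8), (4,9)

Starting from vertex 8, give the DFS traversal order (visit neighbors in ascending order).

DFS from vertex 8 (neighbors processed in ascending order):
Visit order: 8, 3, 1, 6, 4, 0, 2, 7, 9, 5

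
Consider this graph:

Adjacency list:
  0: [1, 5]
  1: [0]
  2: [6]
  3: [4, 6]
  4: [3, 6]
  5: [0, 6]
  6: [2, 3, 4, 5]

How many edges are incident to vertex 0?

Vertex 0 has neighbors [1, 5], so deg(0) = 2.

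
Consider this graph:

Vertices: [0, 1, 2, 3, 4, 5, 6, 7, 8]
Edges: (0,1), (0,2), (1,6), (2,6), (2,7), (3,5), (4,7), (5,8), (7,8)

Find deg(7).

Vertex 7 has neighbors [2, 4, 8], so deg(7) = 3.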